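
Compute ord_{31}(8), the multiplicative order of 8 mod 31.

The order of 8 must divide φ(31) = 31 − 1 = 30 = 2 · 3 · 5.
Divisors of 30: 1, 2, 3, 5, 6, 10, 15, 30.
Check 8^d mod 31 for each divisor in increasing order:
8^1 ≡ 8 (mod 31)
8^2 ≡ 2 (mod 31)
8^3 ≡ 16 (mod 31)
8^5 ≡ 1 (mod 31) ✓
Hence ord(8) = 5.

5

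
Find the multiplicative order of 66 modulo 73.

The order of 66 must divide φ(73) = 73 − 1 = 72 = 2^3 · 3^2.
Divisors of 72: 1, 2, 3, 4, 6, 8, 9, 12, 18, 24, 36, 72.
Compute 66^d (mod 73) for the divisors d until we hit 1:
66^1 ≡ 66 (mod 73)
66^2 ≡ 49 (mod 73)
66^3 ≡ 22 (mod 73)
66^4 ≡ 65 (mod 73)
66^6 ≡ 46 (mod 73)
66^8 ≡ 64 (mod 73)
66^9 ≡ 63 (mod 73)
66^12 ≡ 72 (mod 73)
66^18 ≡ 27 (mod 73)
66^24 ≡ 1 (mod 73) ✓
The smallest such exponent is 24, so the order of 66 is 24.

24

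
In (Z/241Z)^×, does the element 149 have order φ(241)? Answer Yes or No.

Yes

φ(241) = 241 − 1 = 240 = 2^4 · 3 · 5.
An element g generates (Z/241Z)^× iff g^(240/q) ≢ 1 (mod 241) for each prime q ∈ {2, 3, 5}.
149^120 ≡ 240 (mod 241)  [q = 2: ≢ 1 ✓]
149^80 ≡ 225 (mod 241)  [q = 3: ≢ 1 ✓]
149^48 ≡ 87 (mod 241)  [q = 5: ≢ 1 ✓]
Every test exponent gives a nontrivial residue, hence 149 generates the full group.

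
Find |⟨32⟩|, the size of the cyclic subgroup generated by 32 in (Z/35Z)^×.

12

Since 32 ∈ (Z/35Z)^×, its order divides φ(35) = φ(5·7) = (5−1)·(7−1) = 4·6 = 24 = 2^3 · 3.
Divisors of 24: 1, 2, 3, 4, 6, 8, 12, 24.
Compute 32^d (mod 35) for the divisors d until we hit 1:
32^1 ≡ 32
32^2 ≡ 9
32^3 ≡ 8
32^4 ≡ 11
32^6 ≡ 29
32^8 ≡ 16
32^12 ≡ 1
So ord_35(32) = 12.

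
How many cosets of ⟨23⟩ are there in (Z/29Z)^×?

4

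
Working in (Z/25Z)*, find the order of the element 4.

10

ord(4) | φ(25) = φ(5^2) = 5·(5−1) = 20 = 2^2 · 5.
Divisors of 20: 1, 2, 4, 5, 10, 20.
Evaluate successive powers at the divisors of 20:
4^1 ≡ 4
4^2 ≡ 16
4^4 ≡ 6
4^5 ≡ 24
4^10 ≡ 1
Hence ord(4) = 10.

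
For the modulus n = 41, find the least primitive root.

6

φ(41) = 41 − 1 = 40 = 2^3 · 5.
g is a primitive root iff g^(40/q) ≢ 1 (mod 41) for each prime q ∈ {2, 5}.
g = 2: 2^20 ≡ 1 — hits 1, so not a primitive root.
g = 3: 3^20 ≡ 40; 3^8 ≡ 1 — hits 1, so not a primitive root.
g = 4: 4^20 ≡ 1 — hits 1, so not a primitive root.
g = 5: 5^20 ≡ 1 — hits 1, so not a primitive root.
g = 6: 6^20 ≡ 40; 6^8 ≡ 10 — none is 1, so 6 is a primitive root.
The smallest primitive root modulo 41 is 6.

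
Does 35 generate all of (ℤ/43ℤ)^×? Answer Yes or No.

φ(43) = 43 − 1 = 42 = 2 · 3 · 7.
An element g generates (Z/43Z)^× iff g^(42/q) ≢ 1 (mod 43) for each prime q ∈ {2, 3, 7}.
35^21 ≡ 1 (mod 43)  [q = 2: ≡ 1 ✗]
35^14 ≡ 1 (mod 43)  [q = 3: ≡ 1 ✗]
35^6 ≡ 16 (mod 43)  [q = 7: ≢ 1 ✓]
35^21 ≡ 1 shows ord(35) | 21, strictly less than φ(43); not a primitive root.

No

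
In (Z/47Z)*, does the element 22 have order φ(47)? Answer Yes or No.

Yes

φ(47) = 47 − 1 = 46 = 2 · 23.
22 is a primitive root mod 47 iff 22^(φ(47)/q) ≢ 1 for every prime q | φ(47), i.e. q ∈ {2, 23}.
22^23 ≡ 46 (mod 47)  [q = 2: ≢ 1 ✓]
22^2 ≡ 14 (mod 47)  [q = 23: ≢ 1 ✓]
Every test exponent gives a nontrivial residue, hence 22 generates the full group.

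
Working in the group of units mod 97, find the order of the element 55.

The order of 55 must divide φ(97) = 97 − 1 = 96 = 2^5 · 3.
Divisors of 96: 1, 2, 3, 4, 6, 8, 12, 16, 24, 32, 48, 96.
Check 55^d mod 97 for each divisor in increasing order:
55^1 ≡ 55 (mod 97)
55^2 ≡ 18 (mod 97)
55^3 ≡ 20 (mod 97)
55^4 ≡ 33 (mod 97)
55^6 ≡ 12 (mod 97)
55^8 ≡ 22 (mod 97)
55^12 ≡ 47 (mod 97)
55^16 ≡ 96 (mod 97)
55^24 ≡ 75 (mod 97)
55^32 ≡ 1 (mod 97) ✓
Hence ord(55) = 32.

32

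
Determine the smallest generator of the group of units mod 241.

7

φ(241) = 241 − 1 = 240 = 2^4 · 3 · 5.
Test candidates g = 2, 3, … against the prime factors q ∈ {2, 3, 5} of φ(241): g is a generator iff g^(240/q) ≢ 1 for every such q.
g = 2: 2^120 ≡ 1 — hits 1, so not a primitive root.
g = 3: 3^120 ≡ 1 — hits 1, so not a primitive root.
g = 4: 4^120 ≡ 1 — hits 1, so not a primitive root.
g = 5: 5^120 ≡ 1 — hits 1, so not a primitive root.
g = 6: 6^120 ≡ 1 — hits 1, so not a primitive root.
g = 7: 7^120 ≡ 240; 7^80 ≡ 15; 7^48 ≡ 91 — none is 1, so 7 is a primitive root.
Hence the least primitive root of 241 is 7.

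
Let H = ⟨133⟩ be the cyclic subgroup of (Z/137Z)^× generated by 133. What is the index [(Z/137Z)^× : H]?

8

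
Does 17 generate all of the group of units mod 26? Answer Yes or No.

No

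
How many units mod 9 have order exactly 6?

φ(9) = φ(3^2) = 3·(3−1) = 6 = 2 · 3.
Since (Z/9Z)^× is cyclic of order 6, the number of elements of order d is φ(d) when d | 6 and 0 otherwise.
6 = 2 · 3 divides 6, and φ(6) = 2.

2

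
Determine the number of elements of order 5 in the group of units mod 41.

4

φ(41) = 41 − 1 = 40 = 2^3 · 5.
Since (Z/41Z)^× is cyclic of order 40, the number of elements of order d is φ(d) when d | 40 and 0 otherwise.
5 | 40, and φ(5) = 5 − 1 = 4.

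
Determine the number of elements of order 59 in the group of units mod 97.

0

φ(97) = 97 − 1 = 96 = 2^5 · 3.
In a cyclic group of order 96, there are φ(d) elements of order d for each divisor d of 96, and zero for non-divisors.
Here 96 is not a multiple of 59, so there are no elements of order 59.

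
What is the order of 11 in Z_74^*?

By Lagrange's theorem, ord_74(11) divides φ(74) = φ(2)·φ(37) = 1·36 = 36 = 2^2 · 3^2.
Divisors of 36: 1, 2, 3, 4, 6, 9, 12, 18, 36.
Compute 11^d (mod 74) for the divisors d until we hit 1:
11^1 ≡ 11 (mod 74)
11^2 ≡ 47 (mod 74)
11^3 ≡ 73 (mod 74)
11^4 ≡ 63 (mod 74)
11^6 ≡ 1 (mod 74) ✓
So ord_74(11) = 6.

6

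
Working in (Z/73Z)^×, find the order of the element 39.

72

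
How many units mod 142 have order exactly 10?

φ(142) = φ(2)·φ(71) = 1·70 = 70 = 2 · 5 · 7.
(Z/142Z)^× is cyclic (|G| = 70); a cyclic group of order m has exactly φ(d) elements of each order d | m, and none otherwise.
10 = 2 · 5 divides 70, and φ(10) = 4.

4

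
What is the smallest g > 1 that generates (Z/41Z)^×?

6

φ(41) = 41 − 1 = 40 = 2^3 · 5.
Test candidates g = 2, 3, … against the prime factors q ∈ {2, 5} of φ(41): g is a generator iff g^(40/q) ≢ 1 for every such q.
g = 2: 2^20 ≡ 1 — hits 1, so not a primitive root.
g = 3: 3^20 ≡ 40; 3^8 ≡ 1 — hits 1, so not a primitive root.
g = 4: 4^20 ≡ 1 — hits 1, so not a primitive root.
g = 5: 5^20 ≡ 1 — hits 1, so not a primitive root.
g = 6: 6^20 ≡ 40; 6^8 ≡ 10 — none is 1, so 6 is a primitive root.
Hence the least primitive root of 41 is 6.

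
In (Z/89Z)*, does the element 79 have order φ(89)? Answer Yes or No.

No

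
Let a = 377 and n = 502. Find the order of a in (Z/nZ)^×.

50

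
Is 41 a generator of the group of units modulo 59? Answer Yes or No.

φ(59) = 59 − 1 = 58 = 2 · 29.
41 is a primitive root mod 59 iff 41^(φ(59)/q) ≢ 1 for every prime q | φ(59), i.e. q ∈ {2, 29}.
41^29 ≡ 1 (mod 59)  [q = 2: ≡ 1 ✗]
41^2 ≡ 29 (mod 59)  [q = 29: ≢ 1 ✓]
The check at q = 2 fails, so 41 generates a proper subgroup.

No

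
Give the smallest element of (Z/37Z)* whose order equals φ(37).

2

φ(37) = 37 − 1 = 36 = 2^2 · 3^2.
g is a primitive root iff g^(36/q) ≢ 1 (mod 37) for each prime q ∈ {2, 3}.
g = 2: 2^18 ≡ 36; 2^12 ≡ 26 — none is 1, so 2 is a primitive root.
The smallest primitive root modulo 37 is 2.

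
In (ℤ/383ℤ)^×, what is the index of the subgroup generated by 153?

2

The order of 153 must divide φ(383) = 383 − 1 = 382 = 2 · 191.
Divisors of 382: 1, 2, 191, 382.
Check 153^d mod 383 for each divisor in increasing order:
153^1 ≡ 153
153^2 ≡ 46
153^191 ≡ 1
So ord_383(153) = 191, hence |⟨153⟩| = 191.
Index = |(Z/383Z)^×| / |⟨153⟩| = 382 / 191 = 2.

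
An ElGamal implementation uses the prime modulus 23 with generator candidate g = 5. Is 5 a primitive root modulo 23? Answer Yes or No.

Yes

φ(23) = 23 − 1 = 22 = 2 · 11.
5 is a primitive root mod 23 iff 5^(φ(23)/q) ≢ 1 for every prime q | φ(23), i.e. q ∈ {2, 11}.
5^11 ≡ 22 (mod 23)  [q = 2: ≢ 1 ✓]
5^2 ≡ 2 (mod 23)  [q = 11: ≢ 1 ✓]
Every test exponent gives a nontrivial residue, hence 5 generates the full group.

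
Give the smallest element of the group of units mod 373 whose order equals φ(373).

φ(373) = 373 − 1 = 372 = 2^2 · 3 · 31.
Test candidates g = 2, 3, … against the prime factors q ∈ {2, 3, 31} of φ(373): g is a generator iff g^(372/q) ≢ 1 for every such q.
g = 2: 2^186 ≡ 372; 2^124 ≡ 284; 2^12 ≡ 366 — none is 1, so 2 is a primitive root.
Hence the least primitive root of 373 is 2.

2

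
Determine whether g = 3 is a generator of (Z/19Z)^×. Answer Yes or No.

φ(19) = 19 − 1 = 18 = 2 · 3^2.
3 is a primitive root mod 19 iff 3^(φ(19)/q) ≢ 1 for every prime q | φ(19), i.e. q ∈ {2, 3}.
3^9 ≡ 18 (mod 19)  [q = 2: ≢ 1 ✓]
3^6 ≡ 7 (mod 19)  [q = 3: ≢ 1 ✓]
All checks pass, so 3 has order 18 and is a primitive root modulo 19.

Yes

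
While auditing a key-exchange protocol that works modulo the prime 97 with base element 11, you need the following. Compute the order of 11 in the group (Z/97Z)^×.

48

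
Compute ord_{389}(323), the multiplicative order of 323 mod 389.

194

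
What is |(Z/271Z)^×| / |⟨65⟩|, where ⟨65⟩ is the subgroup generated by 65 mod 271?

5

The order of 65 must divide φ(271) = 271 − 1 = 270 = 2 · 3^3 · 5.
Divisors of 270: 1, 2, 3, 5, 6, 9, 10, 15, 18, 27, 30, 45, 54, 90, 135, 270.
Test each divisor d:
65^1 ≡ 65 (mod 271)
65^2 ≡ 160 (mod 271)
65^3 ≡ 102 (mod 271)
65^5 ≡ 60 (mod 271)
65^6 ≡ 106 (mod 271)
65^9 ≡ 243 (mod 271)
65^10 ≡ 77 (mod 271)
65^15 ≡ 13 (mod 271)
65^18 ≡ 242 (mod 271)
65^27 ≡ 270 (mod 271)
65^30 ≡ 169 (mod 271)
65^45 ≡ 29 (mod 271)
65^54 ≡ 1 (mod 271) ✓
So ord_271(65) = 54, hence |⟨65⟩| = 54.
The index is φ(271) / ord(65) = 270 / 54 = 5.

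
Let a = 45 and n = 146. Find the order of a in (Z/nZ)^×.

72

The order of 45 must divide φ(146) = φ(2)·φ(73) = 1·72 = 72 = 2^3 · 3^2.
Divisors of 72: 1, 2, 3, 4, 6, 8, 9, 12, 18, 24, 36, 72.
Test each divisor d:
45^1 ≡ 45 (mod 146)
45^2 ≡ 127 (mod 146)
45^3 ≡ 21 (mod 146)
45^4 ≡ 69 (mod 146)
45^6 ≡ 3 (mod 146)
45^8 ≡ 89 (mod 146)
45^9 ≡ 63 (mod 146)
45^12 ≡ 9 (mod 146)
45^18 ≡ 27 (mod 146)
45^24 ≡ 81 (mod 146)
45^36 ≡ 145 (mod 146)
45^72 ≡ 1 (mod 146) ✓
Hence ord(45) = 72.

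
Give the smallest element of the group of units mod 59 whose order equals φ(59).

φ(59) = 59 − 1 = 58 = 2 · 29.
g is a primitive root iff g^(58/q) ≢ 1 (mod 59) for each prime q ∈ {2, 29}.
g = 2: 2^29 ≡ 58; 2^2 ≡ 4 — none is 1, so 2 is a primitive root.
The smallest primitive root modulo 59 is 2.

2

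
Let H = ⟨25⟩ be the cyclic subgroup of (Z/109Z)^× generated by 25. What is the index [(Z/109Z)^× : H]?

By Lagrange's theorem, ord_109(25) divides φ(109) = 109 − 1 = 108 = 2^2 · 3^3.
Divisors of 108: 1, 2, 3, 4, 6, 9, 12, 18, 27, 36, 54, 108.
Check 25^d mod 109 for each divisor in increasing order:
25^1 ≡ 25
25^2 ≡ 80
25^3 ≡ 38
25^4 ≡ 78
25^6 ≡ 27
25^9 ≡ 45
25^12 ≡ 75
25^18 ≡ 63
25^27 ≡ 1
So ord_109(25) = 27, hence |⟨25⟩| = 27.
The index is φ(109) / ord(25) = 108 / 27 = 4.

4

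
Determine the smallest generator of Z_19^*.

φ(19) = 19 − 1 = 18 = 2 · 3^2.
g is a primitive root iff g^(18/q) ≢ 1 (mod 19) for each prime q ∈ {2, 3}.
g = 2: 2^9 ≡ 18; 2^6 ≡ 7 — none is 1, so 2 is a primitive root.
Hence the least primitive root of 19 is 2.

2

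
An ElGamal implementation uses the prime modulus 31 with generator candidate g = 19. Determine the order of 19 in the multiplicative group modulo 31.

15

By Lagrange's theorem, ord_31(19) divides φ(31) = 31 − 1 = 30 = 2 · 3 · 5.
Divisors of 30: 1, 2, 3, 5, 6, 10, 15, 30.
Test each divisor d:
19^1 ≡ 19 (mod 31)
19^2 ≡ 20 (mod 31)
19^3 ≡ 8 (mod 31)
19^5 ≡ 5 (mod 31)
19^6 ≡ 2 (mod 31)
19^10 ≡ 25 (mod 31)
19^15 ≡ 1 (mod 31) ✓
So ord_31(19) = 15.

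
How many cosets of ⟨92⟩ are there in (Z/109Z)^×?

3

The order of 92 must divide φ(109) = 109 − 1 = 108 = 2^2 · 3^3.
Divisors of 108: 1, 2, 3, 4, 6, 9, 12, 18, 27, 36, 54, 108.
Check 92^d mod 109 for each divisor in increasing order:
92^1 ≡ 92 (mod 109)
92^2 ≡ 71 (mod 109)
92^3 ≡ 101 (mod 109)
92^4 ≡ 27 (mod 109)
92^6 ≡ 64 (mod 109)
92^9 ≡ 33 (mod 109)
92^12 ≡ 63 (mod 109)
92^18 ≡ 108 (mod 109)
92^27 ≡ 76 (mod 109)
92^36 ≡ 1 (mod 109) ✓
The order of 92 is 36, so the subgroup it generates has 36 elements.
Index = |(Z/109Z)^×| / |⟨92⟩| = 108 / 36 = 3.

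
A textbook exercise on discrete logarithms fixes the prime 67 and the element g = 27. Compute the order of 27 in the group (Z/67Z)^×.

22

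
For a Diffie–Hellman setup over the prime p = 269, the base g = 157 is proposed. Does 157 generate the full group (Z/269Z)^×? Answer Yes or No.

Yes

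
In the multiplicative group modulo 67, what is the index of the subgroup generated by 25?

6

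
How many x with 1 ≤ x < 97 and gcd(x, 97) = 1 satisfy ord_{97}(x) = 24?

8

φ(97) = 97 − 1 = 96 = 2^5 · 3.
In a cyclic group of order 96, there are φ(d) elements of order d for each divisor d of 96, and zero for non-divisors.
24 = 2^3 · 3 divides 96, and φ(24) = 8.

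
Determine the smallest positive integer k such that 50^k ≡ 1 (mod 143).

60

ord(50) | φ(143) = φ(11·13) = (11−1)·(13−1) = 10·12 = 120 = 2^3 · 3 · 5.
Divisors of 120: 1, 2, 3, 4, 5, 6, 8, 10, 12, 15, 20, 24, 30, 40, 60, 120.
Check 50^d mod 143 for each divisor in increasing order:
50^1 ≡ 50 (mod 143)
50^2 ≡ 69 (mod 143)
50^3 ≡ 18 (mod 143)
50^4 ≡ 42 (mod 143)
50^5 ≡ 98 (mod 143)
50^6 ≡ 38 (mod 143)
50^8 ≡ 48 (mod 143)
50^10 ≡ 23 (mod 143)
50^12 ≡ 14 (mod 143)
50^15 ≡ 109 (mod 143)
50^20 ≡ 100 (mod 143)
50^24 ≡ 53 (mod 143)
50^30 ≡ 12 (mod 143)
50^40 ≡ 133 (mod 143)
50^60 ≡ 1 (mod 143) ✓
The smallest such exponent is 60, so the order of 50 is 60.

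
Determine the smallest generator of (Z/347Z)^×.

2

φ(347) = 347 − 1 = 346 = 2 · 173.
g is a primitive root iff g^(346/q) ≢ 1 (mod 347) for each prime q ∈ {2, 173}.
g = 2: 2^173 ≡ 346; 2^2 ≡ 4 — none is 1, so 2 is a primitive root.
So 2 is the smallest generator of (Z/347Z)^×.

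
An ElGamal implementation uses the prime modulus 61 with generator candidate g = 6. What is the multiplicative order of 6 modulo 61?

60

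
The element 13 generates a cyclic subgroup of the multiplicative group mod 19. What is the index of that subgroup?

The order of 13 must divide φ(19) = 19 − 1 = 18 = 2 · 3^2.
Divisors of 18: 1, 2, 3, 6, 9, 18.
Evaluate successive powers at the divisors of 18:
13^1 ≡ 13 (mod 19)
13^2 ≡ 17 (mod 19)
13^3 ≡ 12 (mod 19)
13^6 ≡ 11 (mod 19)
13^9 ≡ 18 (mod 19)
13^18 ≡ 1 (mod 19) ✓
The order of 13 is 18, so the subgroup it generates has 18 elements.
Index = |(Z/19Z)^×| / |⟨13⟩| = 18 / 18 = 1.

1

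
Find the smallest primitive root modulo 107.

2

φ(107) = 107 − 1 = 106 = 2 · 53.
g is a primitive root iff g^(106/q) ≢ 1 (mod 107) for each prime q ∈ {2, 53}.
g = 2: 2^53 ≡ 106; 2^2 ≡ 4 — none is 1, so 2 is a primitive root.
The smallest primitive root modulo 107 is 2.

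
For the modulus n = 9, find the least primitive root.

2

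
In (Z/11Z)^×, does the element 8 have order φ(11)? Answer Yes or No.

φ(11) = 11 − 1 = 10 = 2 · 5.
8 is a primitive root mod 11 iff 8^(φ(11)/q) ≢ 1 for every prime q | φ(11), i.e. q ∈ {2, 5}.
8^5 ≡ 10 (mod 11)  [q = 2: ≢ 1 ✓]
8^2 ≡ 9 (mod 11)  [q = 5: ≢ 1 ✓]
Every test exponent gives a nontrivial residue, hence 8 generates the full group.

Yes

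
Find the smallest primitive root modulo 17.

3

φ(17) = 17 − 1 = 16 = 2^4.
g is a primitive root iff g^(16/q) ≢ 1 (mod 17) for each prime q ∈ {2}.
g = 2: 2^8 ≡ 1 — hits 1, so not a primitive root.
g = 3: 3^8 ≡ 16 — none is 1, so 3 is a primitive root.
Hence the least primitive root of 17 is 3.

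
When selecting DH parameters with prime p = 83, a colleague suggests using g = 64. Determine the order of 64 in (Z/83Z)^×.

41

The order of 64 must divide φ(83) = 83 − 1 = 82 = 2 · 41.
Divisors of 82: 1, 2, 41, 82.
Check 64^d mod 83 for each divisor in increasing order:
64^1 ≡ 64
64^2 ≡ 29
64^41 ≡ 1
Hence ord(64) = 41.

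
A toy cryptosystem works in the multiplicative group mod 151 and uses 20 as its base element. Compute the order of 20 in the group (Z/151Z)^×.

25

ord(20) | φ(151) = 151 − 1 = 150 = 2 · 3 · 5^2.
Divisors of 150: 1, 2, 3, 5, 6, 10, 15, 25, 30, 50, 75, 150.
Check 20^d mod 151 for each divisor in increasing order:
20^1 ≡ 20 (mod 151)
20^2 ≡ 98 (mod 151)
20^3 ≡ 148 (mod 151)
20^5 ≡ 8 (mod 151)
20^6 ≡ 9 (mod 151)
20^10 ≡ 64 (mod 151)
20^15 ≡ 59 (mod 151)
20^25 ≡ 1 (mod 151) ✓
The smallest such exponent is 25, so the order of 20 is 25.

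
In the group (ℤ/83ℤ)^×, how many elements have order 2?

1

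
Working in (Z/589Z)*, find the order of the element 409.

ord(409) | φ(589) = φ(19·31) = (19−1)·(31−1) = 18·30 = 540 = 2^2 · 3^3 · 5.
Divisors of 540: 1, 2, 3, 4, 5, 6, 9, 10, 12, 15, 18, 20, 27, 30, 36, 45, 54, 60, 90, 108, 135, 180, 270, 540.
Test each divisor d:
409^1 ≡ 409
409^2 ≡ 5
409^3 ≡ 278
409^4 ≡ 25
409^5 ≡ 212
409^6 ≡ 125
409^9 ≡ 588
409^10 ≡ 180
409^12 ≡ 311
409^15 ≡ 464
409^18 ≡ 1
Therefore the multiplicative order of 409 modulo 589 is 18.

18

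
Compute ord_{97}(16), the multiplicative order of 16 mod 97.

12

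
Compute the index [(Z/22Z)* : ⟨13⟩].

1

ord(13) | φ(22) = φ(2)·φ(11) = 1·10 = 10 = 2 · 5.
Divisors of 10: 1, 2, 5, 10.
Test each divisor d:
13^1 ≡ 13 (mod 22)
13^2 ≡ 15 (mod 22)
13^5 ≡ 21 (mod 22)
13^10 ≡ 1 (mod 22) ✓
The order of 13 is 10, so the subgroup it generates has 10 elements.
The index is φ(22) / ord(13) = 10 / 10 = 1.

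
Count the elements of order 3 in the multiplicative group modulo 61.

2

φ(61) = 61 − 1 = 60 = 2^2 · 3 · 5.
In a cyclic group of order 60, there are φ(d) elements of order d for each divisor d of 60, and zero for non-divisors.
3 | 60, and φ(3) = 3 − 1 = 2.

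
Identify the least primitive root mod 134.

φ(134) = φ(2)·φ(67) = 1·66 = 66 = 2 · 3 · 11.
g is a primitive root iff g^(66/q) ≢ 1 (mod 134) for each prime q ∈ {2, 3, 11}.
g = 2: gcd(2, 134) = 2 > 1, not a unit — skip.
g = 3: 3^33 ≡ 133; 3^22 ≡ 1 — hits 1, so not a primitive root.
g = 4: gcd(4, 134) = 2 > 1, not a unit — skip.
g = 5: 5^33 ≡ 133; 5^22 ≡ 1 — hits 1, so not a primitive root.
g = 6: gcd(6, 134) = 2 > 1, not a unit — skip.
g = 7: 7^33 ≡ 133; 7^22 ≡ 29; 7^6 ≡ 131 — none is 1, so 7 is a primitive root.
Hence the least primitive root of 134 is 7.

7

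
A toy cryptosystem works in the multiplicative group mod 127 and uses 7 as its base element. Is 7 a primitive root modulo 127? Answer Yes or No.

φ(127) = 127 − 1 = 126 = 2 · 3^2 · 7.
7 is a primitive root mod 127 iff 7^(φ(127)/q) ≢ 1 for every prime q | φ(127), i.e. q ∈ {2, 3, 7}.
7^63 ≡ 126 (mod 127)  [q = 2: ≢ 1 ✓]
7^42 ≡ 107 (mod 127)  [q = 3: ≢ 1 ✓]
7^18 ≡ 64 (mod 127)  [q = 7: ≢ 1 ✓]
Every test exponent gives a nontrivial residue, hence 7 generates the full group.

Yes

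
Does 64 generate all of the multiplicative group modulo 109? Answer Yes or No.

No

φ(109) = 109 − 1 = 108 = 2^2 · 3^3.
It suffices to check that the order of 64 is not a proper divisor of 108: compute 64^(108/q) for q ∈ {2, 3}.
64^54 ≡ 1 (mod 109)  [q = 2: ≡ 1 ✗]
64^36 ≡ 1 (mod 109)  [q = 3: ≡ 1 ✗]
Since 64^54 ≡ 1, the order of 64 divides 54 < 108, so 64 is not a primitive root.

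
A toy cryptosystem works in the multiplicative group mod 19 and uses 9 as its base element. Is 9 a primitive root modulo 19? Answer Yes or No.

No

φ(19) = 19 − 1 = 18 = 2 · 3^2.
An element g generates (Z/19Z)^× iff g^(18/q) ≢ 1 (mod 19) for each prime q ∈ {2, 3}.
9^9 ≡ 1 (mod 19)  [q = 2: ≡ 1 ✗]
9^6 ≡ 11 (mod 19)  [q = 3: ≢ 1 ✓]
9^9 ≡ 1 shows ord(9) | 9, strictly less than φ(19); not a primitive root.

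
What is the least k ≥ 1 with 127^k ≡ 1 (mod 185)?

36

ord(127) | φ(185) = φ(5·37) = (5−1)·(37−1) = 4·36 = 144 = 2^4 · 3^2.
Divisors of 144: 1, 2, 3, 4, 6, 8, 9, 12, 16, 18, 24, 36, 48, 72, 144.
Check 127^d mod 185 for each divisor in increasing order:
127^1 ≡ 127
127^2 ≡ 34
127^3 ≡ 63
127^4 ≡ 46
127^6 ≡ 84
127^8 ≡ 81
127^9 ≡ 112
127^12 ≡ 26
127^16 ≡ 86
127^18 ≡ 149
127^24 ≡ 121
127^36 ≡ 1
The smallest such exponent is 36, so the order of 127 is 36.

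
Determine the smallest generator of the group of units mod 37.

2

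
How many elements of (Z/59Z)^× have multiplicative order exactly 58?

28

φ(59) = 59 − 1 = 58 = 2 · 29.
(Z/59Z)^× is cyclic (|G| = 58); a cyclic group of order m has exactly φ(d) elements of each order d | m, and none otherwise.
58 = 2 · 29 divides 58, and φ(58) = 28.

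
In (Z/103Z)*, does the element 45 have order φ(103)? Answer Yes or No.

Yes

φ(103) = 103 − 1 = 102 = 2 · 3 · 17.
Test 45^(102/q) mod 103 for each prime factor q of 102:
45^51 ≡ 102 (mod 103)  [q = 2: ≢ 1 ✓]
45^34 ≡ 56 (mod 103)  [q = 3: ≢ 1 ✓]
45^6 ≡ 76 (mod 103)  [q = 17: ≢ 1 ✓]
None equal 1, so ord_103(45) = 102: 45 is a primitive root.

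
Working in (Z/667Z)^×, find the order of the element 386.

ord(386) | φ(667) = φ(23·29) = (23−1)·(29−1) = 22·28 = 616 = 2^3 · 7 · 11.
Divisors of 616: 1, 2, 4, 7, 8, 11, 14, 22, 28, 44, 56, 77, 88, 154, 308, 616.
Evaluate successive powers at the divisors of 616:
386^1 ≡ 386
386^2 ≡ 255
386^4 ≡ 326
386^7 ≡ 144
386^8 ≡ 223
386^11 ≡ 254
386^14 ≡ 59
386^22 ≡ 484
386^28 ≡ 146
386^44 ≡ 139
386^56 ≡ 639
386^77 ≡ 231
386^88 ≡ 645
386^154 ≡ 1
Therefore the multiplicative order of 386 modulo 667 is 154.

154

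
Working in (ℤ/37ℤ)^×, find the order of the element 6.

The order of 6 must divide φ(37) = 37 − 1 = 36 = 2^2 · 3^2.
Divisors of 36: 1, 2, 3, 4, 6, 9, 12, 18, 36.
Evaluate successive powers at the divisors of 36:
6^1 ≡ 6
6^2 ≡ 36
6^3 ≡ 31
6^4 ≡ 1
Therefore the multiplicative order of 6 modulo 37 is 4.

4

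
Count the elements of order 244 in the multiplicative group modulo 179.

0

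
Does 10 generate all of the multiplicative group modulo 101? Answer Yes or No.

No

φ(101) = 101 − 1 = 100 = 2^2 · 5^2.
Test 10^(100/q) mod 101 for each prime factor q of 100:
10^50 ≡ 100 (mod 101)  [q = 2: ≢ 1 ✓]
10^20 ≡ 1 (mod 101)  [q = 5: ≡ 1 ✗]
The check at q = 5 fails, so 10 generates a proper subgroup.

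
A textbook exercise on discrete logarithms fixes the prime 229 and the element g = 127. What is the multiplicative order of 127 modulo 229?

Since 127 ∈ (Z/229Z)^×, its order divides φ(229) = 229 − 1 = 228 = 2^2 · 3 · 19.
Divisors of 228: 1, 2, 3, 4, 6, 12, 19, 38, 57, 76, 114, 228.
Check 127^d mod 229 for each divisor in increasing order:
127^1 ≡ 127
127^2 ≡ 99
127^3 ≡ 207
127^4 ≡ 183
127^6 ≡ 26
127^12 ≡ 218
127^19 ≡ 89
127^38 ≡ 135
127^57 ≡ 107
127^76 ≡ 134
127^114 ≡ 228
127^228 ≡ 1
Therefore the multiplicative order of 127 modulo 229 is 228.

228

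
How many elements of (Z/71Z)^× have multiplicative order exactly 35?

24

φ(71) = 71 − 1 = 70 = 2 · 5 · 7.
(Z/71Z)^× is cyclic (|G| = 70); a cyclic group of order m has exactly φ(d) elements of each order d | m, and none otherwise.
35 = 5 · 7 divides 70, and φ(35) = 24.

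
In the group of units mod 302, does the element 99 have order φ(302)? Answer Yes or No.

φ(302) = φ(2)·φ(151) = 1·150 = 150 = 2 · 3 · 5^2.
Test 99^(150/q) mod 302 for each prime factor q of 150:
99^75 ≡ 1 (mod 302)  [q = 2: ≡ 1 ✗]
99^50 ≡ 183 (mod 302)  [q = 3: ≢ 1 ✓]
99^30 ≡ 59 (mod 302)  [q = 5: ≢ 1 ✓]
99^75 ≡ 1 shows ord(99) | 75, strictly less than φ(302); not a primitive root.

No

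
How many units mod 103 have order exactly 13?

0

φ(103) = 103 − 1 = 102 = 2 · 3 · 17.
In a cyclic group of order 102, there are φ(d) elements of order d for each divisor d of 102, and zero for non-divisors.
Since 13 ∤ 102, the count is 0.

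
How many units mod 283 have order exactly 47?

φ(283) = 283 − 1 = 282 = 2 · 3 · 47.
(Z/283Z)^× is cyclic (|G| = 282); a cyclic group of order m has exactly φ(d) elements of each order d | m, and none otherwise.
47 | 282, and φ(47) = 47 − 1 = 46.

46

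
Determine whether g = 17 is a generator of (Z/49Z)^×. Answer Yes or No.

φ(49) = φ(7^2) = 7·(7−1) = 42 = 2 · 3 · 7.
It suffices to check that the order of 17 is not a proper divisor of 42: compute 17^(42/q) for q ∈ {2, 3, 7}.
17^21 ≡ 48 (mod 49)  [q = 2: ≢ 1 ✓]
17^14 ≡ 30 (mod 49)  [q = 3: ≢ 1 ✓]
17^6 ≡ 22 (mod 49)  [q = 7: ≢ 1 ✓]
Every test exponent gives a nontrivial residue, hence 17 generates the full group.

Yes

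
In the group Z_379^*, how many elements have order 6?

2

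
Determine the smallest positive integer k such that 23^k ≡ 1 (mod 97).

By Lagrange's theorem, ord_97(23) divides φ(97) = 97 − 1 = 96 = 2^5 · 3.
Divisors of 96: 1, 2, 3, 4, 6, 8, 12, 16, 24, 32, 48, 96.
Evaluate successive powers at the divisors of 96:
23^1 ≡ 23 (mod 97)
23^2 ≡ 44 (mod 97)
23^3 ≡ 42 (mod 97)
23^4 ≡ 93 (mod 97)
23^6 ≡ 18 (mod 97)
23^8 ≡ 16 (mod 97)
23^12 ≡ 33 (mod 97)
23^16 ≡ 62 (mod 97)
23^24 ≡ 22 (mod 97)
23^32 ≡ 61 (mod 97)
23^48 ≡ 96 (mod 97)
23^96 ≡ 1 (mod 97) ✓
Hence ord(23) = 96.

96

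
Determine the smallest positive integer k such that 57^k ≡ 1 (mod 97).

96

Since 57 ∈ (Z/97Z)^×, its order divides φ(97) = 97 − 1 = 96 = 2^5 · 3.
Divisors of 96: 1, 2, 3, 4, 6, 8, 12, 16, 24, 32, 48, 96.
Evaluate successive powers at the divisors of 96:
57^1 ≡ 57 (mod 97)
57^2 ≡ 48 (mod 97)
57^3 ≡ 20 (mod 97)
57^4 ≡ 73 (mod 97)
57^6 ≡ 12 (mod 97)
57^8 ≡ 91 (mod 97)
57^12 ≡ 47 (mod 97)
57^16 ≡ 36 (mod 97)
57^24 ≡ 75 (mod 97)
57^32 ≡ 35 (mod 97)
57^48 ≡ 96 (mod 97)
57^96 ≡ 1 (mod 97) ✓
So ord_97(57) = 96.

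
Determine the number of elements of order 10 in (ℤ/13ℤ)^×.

φ(13) = 13 − 1 = 12 = 2^2 · 3.
(Z/13Z)^× is cyclic (|G| = 12); a cyclic group of order m has exactly φ(d) elements of each order d | m, and none otherwise.
Here 12 is not a multiple of 10, so there are no elements of order 10.

0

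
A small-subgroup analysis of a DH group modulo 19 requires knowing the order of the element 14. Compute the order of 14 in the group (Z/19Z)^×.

Since 14 ∈ (Z/19Z)^×, its order divides φ(19) = 19 − 1 = 18 = 2 · 3^2.
Divisors of 18: 1, 2, 3, 6, 9, 18.
Test each divisor d:
14^1 ≡ 14
14^2 ≡ 6
14^3 ≡ 8
14^6 ≡ 7
14^9 ≡ 18
14^18 ≡ 1
So ord_19(14) = 18.

18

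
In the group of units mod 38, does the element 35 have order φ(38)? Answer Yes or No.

No

φ(38) = φ(2)·φ(19) = 1·18 = 18 = 2 · 3^2.
Test 35^(18/q) mod 38 for each prime factor q of 18:
35^9 ≡ 1 (mod 38)  [q = 2: ≡ 1 ✗]
35^6 ≡ 7 (mod 38)  [q = 3: ≢ 1 ✓]
The check at q = 2 fails, so 35 generates a proper subgroup.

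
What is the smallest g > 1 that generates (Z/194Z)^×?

5

φ(194) = φ(2)·φ(97) = 1·96 = 96 = 2^5 · 3.
Test candidates g = 2, 3, … against the prime factors q ∈ {2, 3} of φ(194): g is a generator iff g^(96/q) ≢ 1 for every such q.
g = 2: gcd(2, 194) = 2 > 1, not a unit — skip.
g = 3: 3^48 ≡ 1 — hits 1, so not a primitive root.
g = 4: gcd(4, 194) = 2 > 1, not a unit — skip.
g = 5: 5^48 ≡ 193; 5^32 ≡ 35 — none is 1, so 5 is a primitive root.
So 5 is the smallest generator of (Z/194Z)^×.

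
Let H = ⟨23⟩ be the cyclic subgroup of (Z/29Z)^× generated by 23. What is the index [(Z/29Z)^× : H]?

4

Since 23 ∈ (Z/29Z)^×, its order divides φ(29) = 29 − 1 = 28 = 2^2 · 7.
Divisors of 28: 1, 2, 4, 7, 14, 28.
Evaluate successive powers at the divisors of 28:
23^1 ≡ 23 (mod 29)
23^2 ≡ 7 (mod 29)
23^4 ≡ 20 (mod 29)
23^7 ≡ 1 (mod 29) ✓
So ord_29(23) = 7, hence |⟨23⟩| = 7.
The index is φ(29) / ord(23) = 28 / 7 = 4.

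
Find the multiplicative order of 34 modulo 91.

ord(34) | φ(91) = φ(7·13) = (7−1)·(13−1) = 6·12 = 72 = 2^3 · 3^2.
Divisors of 72: 1, 2, 3, 4, 6, 8, 9, 12, 18, 24, 36, 72.
Evaluate successive powers at the divisors of 72:
34^1 ≡ 34 (mod 91)
34^2 ≡ 64 (mod 91)
34^3 ≡ 83 (mod 91)
34^4 ≡ 1 (mod 91) ✓
So ord_91(34) = 4.

4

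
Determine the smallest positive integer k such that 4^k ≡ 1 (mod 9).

3

Since 4 ∈ (Z/9Z)^×, its order divides φ(9) = φ(3^2) = 3·(3−1) = 6 = 2 · 3.
Divisors of 6: 1, 2, 3, 6.
Test each divisor d:
4^1 ≡ 4 (mod 9)
4^2 ≡ 7 (mod 9)
4^3 ≡ 1 (mod 9) ✓
Therefore the multiplicative order of 4 modulo 9 is 3.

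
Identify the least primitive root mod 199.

φ(199) = 199 − 1 = 198 = 2 · 3^2 · 11.
g is a primitive root iff g^(198/q) ≢ 1 (mod 199) for each prime q ∈ {2, 3, 11}.
g = 2: 2^99 ≡ 1 — hits 1, so not a primitive root.
g = 3: 3^99 ≡ 198; 3^66 ≡ 106; 3^18 ≡ 125 — none is 1, so 3 is a primitive root.
So 3 is the smallest generator of (Z/199Z)^×.

3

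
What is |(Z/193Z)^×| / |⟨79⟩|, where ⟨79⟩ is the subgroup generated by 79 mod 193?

1

The order of 79 must divide φ(193) = 193 − 1 = 192 = 2^6 · 3.
Divisors of 192: 1, 2, 3, 4, 6, 8, 12, 16, 24, 32, 48, 64, 96, 192.
Test each divisor d:
79^1 ≡ 79 (mod 193)
79^2 ≡ 65 (mod 193)
79^3 ≡ 117 (mod 193)
79^4 ≡ 172 (mod 193)
79^6 ≡ 179 (mod 193)
79^8 ≡ 55 (mod 193)
79^12 ≡ 3 (mod 193)
79^16 ≡ 130 (mod 193)
79^24 ≡ 9 (mod 193)
79^32 ≡ 109 (mod 193)
79^48 ≡ 81 (mod 193)
79^64 ≡ 108 (mod 193)
79^96 ≡ 192 (mod 193)
79^192 ≡ 1 (mod 193) ✓
The order of 79 is 192, so the subgroup it generates has 192 elements.
Index = |(Z/193Z)^×| / |⟨79⟩| = 192 / 192 = 1.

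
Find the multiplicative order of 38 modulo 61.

20

Since 38 ∈ (Z/61Z)^×, its order divides φ(61) = 61 − 1 = 60 = 2^2 · 3 · 5.
Divisors of 60: 1, 2, 3, 4, 5, 6, 10, 12, 15, 20, 30, 60.
Evaluate successive powers at the divisors of 60:
38^1 ≡ 38 (mod 61)
38^2 ≡ 41 (mod 61)
38^3 ≡ 33 (mod 61)
38^4 ≡ 34 (mod 61)
38^5 ≡ 11 (mod 61)
38^6 ≡ 52 (mod 61)
38^10 ≡ 60 (mod 61)
38^12 ≡ 20 (mod 61)
38^15 ≡ 50 (mod 61)
38^20 ≡ 1 (mod 61) ✓
Therefore the multiplicative order of 38 modulo 61 is 20.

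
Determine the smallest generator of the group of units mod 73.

φ(73) = 73 − 1 = 72 = 2^3 · 3^2.
g is a primitive root iff g^(72/q) ≢ 1 (mod 73) for each prime q ∈ {2, 3}.
g = 2: 2^36 ≡ 1 — hits 1, so not a primitive root.
g = 3: 3^36 ≡ 1 — hits 1, so not a primitive root.
g = 4: 4^36 ≡ 1 — hits 1, so not a primitive root.
g = 5: 5^36 ≡ 72; 5^24 ≡ 8 — none is 1, so 5 is a primitive root.
The smallest primitive root modulo 73 is 5.

5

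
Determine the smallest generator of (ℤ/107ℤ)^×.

2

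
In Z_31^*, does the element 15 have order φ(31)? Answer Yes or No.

No

φ(31) = 31 − 1 = 30 = 2 · 3 · 5.
Test 15^(30/q) mod 31 for each prime factor q of 30:
15^15 ≡ 30 (mod 31)  [q = 2: ≢ 1 ✓]
15^10 ≡ 1 (mod 31)  [q = 3: ≡ 1 ✗]
15^6 ≡ 16 (mod 31)  [q = 5: ≢ 1 ✓]
The check at q = 3 fails, so 15 generates a proper subgroup.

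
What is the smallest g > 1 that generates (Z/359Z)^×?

7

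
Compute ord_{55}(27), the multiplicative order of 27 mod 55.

20

The order of 27 must divide φ(55) = φ(5·11) = (5−1)·(11−1) = 4·10 = 40 = 2^3 · 5.
Divisors of 40: 1, 2, 4, 5, 8, 10, 20, 40.
Test each divisor d:
27^1 ≡ 27 (mod 55)
27^2 ≡ 14 (mod 55)
27^4 ≡ 31 (mod 55)
27^5 ≡ 12 (mod 55)
27^8 ≡ 26 (mod 55)
27^10 ≡ 34 (mod 55)
27^20 ≡ 1 (mod 55) ✓
Hence ord(27) = 20.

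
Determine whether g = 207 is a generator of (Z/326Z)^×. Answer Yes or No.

φ(326) = φ(2)·φ(163) = 1·162 = 162 = 2 · 3^4.
An element g generates (Z/326Z)^× iff g^(162/q) ≢ 1 (mod 326) for each prime q ∈ {2, 3}.
207^81 ≡ 325 (mod 326)  [q = 2: ≢ 1 ✓]
207^54 ≡ 267 (mod 326)  [q = 3: ≢ 1 ✓]
None equal 1, so ord_326(207) = 162: 207 is a primitive root.

Yes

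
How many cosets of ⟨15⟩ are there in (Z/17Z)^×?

The order of 15 must divide φ(17) = 17 − 1 = 16 = 2^4.
Divisors of 16: 1, 2, 4, 8, 16.
Evaluate successive powers at the divisors of 16:
15^1 ≡ 15 (mod 17)
15^2 ≡ 4 (mod 17)
15^4 ≡ 16 (mod 17)
15^8 ≡ 1 (mod 17) ✓
The order of 15 is 8, so the subgroup it generates has 8 elements.
Index = |(Z/17Z)^×| / |⟨15⟩| = 16 / 8 = 2.

2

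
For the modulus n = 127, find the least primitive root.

3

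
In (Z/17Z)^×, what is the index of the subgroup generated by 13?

Since 13 ∈ (Z/17Z)^×, its order divides φ(17) = 17 − 1 = 16 = 2^4.
Divisors of 16: 1, 2, 4, 8, 16.
Check 13^d mod 17 for each divisor in increasing order:
13^1 ≡ 13 (mod 17)
13^2 ≡ 16 (mod 17)
13^4 ≡ 1 (mod 17) ✓
Thus |⟨13⟩| = ord(13) = 4.
Index = |(Z/17Z)^×| / |⟨13⟩| = 16 / 4 = 4.

4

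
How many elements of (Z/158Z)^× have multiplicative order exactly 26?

φ(158) = φ(2)·φ(79) = 1·78 = 78 = 2 · 3 · 13.
In a cyclic group of order 78, there are φ(d) elements of order d for each divisor d of 78, and zero for non-divisors.
26 = 2 · 13 divides 78, and φ(26) = 12.

12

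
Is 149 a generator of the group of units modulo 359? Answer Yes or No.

No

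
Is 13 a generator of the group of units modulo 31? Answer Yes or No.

Yes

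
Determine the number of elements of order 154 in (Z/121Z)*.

φ(121) = φ(11^2) = 11·(11−1) = 110 = 2 · 5 · 11.
Since (Z/121Z)^× is cyclic of order 110, the number of elements of order d is φ(d) when d | 110 and 0 otherwise.
Since 154 ∤ 110, the count is 0.

0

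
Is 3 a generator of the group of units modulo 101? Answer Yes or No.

φ(101) = 101 − 1 = 100 = 2^2 · 5^2.
Test 3^(100/q) mod 101 for each prime factor q of 100:
3^50 ≡ 100 (mod 101)  [q = 2: ≢ 1 ✓]
3^20 ≡ 84 (mod 101)  [q = 5: ≢ 1 ✓]
All checks pass, so 3 has order 100 and is a primitive root modulo 101.

Yes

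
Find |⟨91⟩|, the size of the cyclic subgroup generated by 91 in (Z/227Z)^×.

226

By Lagrange's theorem, ord_227(91) divides φ(227) = 227 − 1 = 226 = 2 · 113.
Divisors of 226: 1, 2, 113, 226.
Check 91^d mod 227 for each divisor in increasing order:
91^1 ≡ 91 (mod 227)
91^2 ≡ 109 (mod 227)
91^113 ≡ 226 (mod 227)
91^226 ≡ 1 (mod 227) ✓
Therefore the multiplicative order of 91 modulo 227 is 226.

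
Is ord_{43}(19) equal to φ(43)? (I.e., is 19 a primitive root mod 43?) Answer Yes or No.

Yes

φ(43) = 43 − 1 = 42 = 2 · 3 · 7.
It suffices to check that the order of 19 is not a proper divisor of 42: compute 19^(42/q) for q ∈ {2, 3, 7}.
19^21 ≡ 42 (mod 43)  [q = 2: ≢ 1 ✓]
19^14 ≡ 36 (mod 43)  [q = 3: ≢ 1 ✓]
19^6 ≡ 11 (mod 43)  [q = 7: ≢ 1 ✓]
All checks pass, so 19 has order 42 and is a primitive root modulo 43.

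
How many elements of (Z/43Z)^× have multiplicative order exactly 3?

2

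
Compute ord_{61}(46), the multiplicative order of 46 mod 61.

30

The order of 46 must divide φ(61) = 61 − 1 = 60 = 2^2 · 3 · 5.
Divisors of 60: 1, 2, 3, 4, 5, 6, 10, 12, 15, 20, 30, 60.
Evaluate successive powers at the divisors of 60:
46^1 ≡ 46
46^2 ≡ 42
46^3 ≡ 41
46^4 ≡ 56
46^5 ≡ 14
46^6 ≡ 34
46^10 ≡ 13
46^12 ≡ 58
46^15 ≡ 60
46^20 ≡ 47
46^30 ≡ 1
Hence ord(46) = 30.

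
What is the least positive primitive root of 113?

φ(113) = 113 − 1 = 112 = 2^4 · 7.
Test candidates g = 2, 3, … against the prime factors q ∈ {2, 7} of φ(113): g is a generator iff g^(112/q) ≢ 1 for every such q.
g = 2: 2^56 ≡ 1 — hits 1, so not a primitive root.
g = 3: 3^56 ≡ 112; 3^16 ≡ 49 — none is 1, so 3 is a primitive root.
The smallest primitive root modulo 113 is 3.

3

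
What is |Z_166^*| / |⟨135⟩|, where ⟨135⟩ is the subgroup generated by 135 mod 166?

1

ord(135) | φ(166) = φ(2)·φ(83) = 1·82 = 82 = 2 · 41.
Divisors of 82: 1, 2, 41, 82.
Check 135^d mod 166 for each divisor in increasing order:
135^1 ≡ 135 (mod 166)
135^2 ≡ 131 (mod 166)
135^41 ≡ 165 (mod 166)
135^82 ≡ 1 (mod 166) ✓
Thus |⟨135⟩| = ord(135) = 82.
[(Z/166Z)^× : ⟨135⟩] = 82/82 = 1.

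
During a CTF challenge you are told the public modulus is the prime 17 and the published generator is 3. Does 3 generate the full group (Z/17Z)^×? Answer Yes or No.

Yes

φ(17) = 17 − 1 = 16 = 2^4.
3 is a primitive root mod 17 iff 3^(φ(17)/q) ≢ 1 for every prime q | φ(17), i.e. q ∈ {2}.
3^8 ≡ 16 (mod 17)  [q = 2: ≢ 1 ✓]
Every test exponent gives a nontrivial residue, hence 3 generates the full group.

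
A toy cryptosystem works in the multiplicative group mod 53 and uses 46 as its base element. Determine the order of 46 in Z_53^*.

Since 46 ∈ (Z/53Z)^×, its order divides φ(53) = 53 − 1 = 52 = 2^2 · 13.
Divisors of 52: 1, 2, 4, 13, 26, 52.
Check 46^d mod 53 for each divisor in increasing order:
46^1 ≡ 46
46^2 ≡ 49
46^4 ≡ 16
46^13 ≡ 1
The smallest such exponent is 13, so the order of 46 is 13.

13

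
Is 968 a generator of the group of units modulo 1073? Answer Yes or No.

No

1073 = 29 · 37 is a product of two distinct odd primes, so (Z/1073Z)^× ≅ (Z/29Z)^× × (Z/37Z)^× is not cyclic.
No primitive root modulo 1073 exists; in particular 968 is not one.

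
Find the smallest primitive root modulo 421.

φ(421) = 421 − 1 = 420 = 2^2 · 3 · 5 · 7.
Test candidates g = 2, 3, … against the prime factors q ∈ {2, 3, 5, 7} of φ(421): g is a generator iff g^(420/q) ≢ 1 for every such q.
g = 2: 2^210 ≡ 420; 2^140 ≡ 400; 2^84 ≡ 279; 2^60 ≡ 370 — none is 1, so 2 is a primitive root.
Hence the least primitive root of 421 is 2.

2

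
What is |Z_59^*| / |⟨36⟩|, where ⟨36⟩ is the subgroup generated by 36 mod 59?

The order of 36 must divide φ(59) = 59 − 1 = 58 = 2 · 29.
Divisors of 58: 1, 2, 29, 58.
Check 36^d mod 59 for each divisor in increasing order:
36^1 ≡ 36 (mod 59)
36^2 ≡ 57 (mod 59)
36^29 ≡ 1 (mod 59) ✓
Thus |⟨36⟩| = ord(36) = 29.
Index = |(Z/59Z)^×| / |⟨36⟩| = 58 / 29 = 2.

2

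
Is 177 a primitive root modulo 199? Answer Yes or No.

φ(199) = 199 − 1 = 198 = 2 · 3^2 · 11.
Test 177^(198/q) mod 199 for each prime factor q of 198:
177^99 ≡ 1 (mod 199)  [q = 2: ≡ 1 ✗]
177^66 ≡ 106 (mod 199)  [q = 3: ≢ 1 ✓]
177^18 ≡ 114 (mod 199)  [q = 11: ≢ 1 ✓]
The check at q = 2 fails, so 177 generates a proper subgroup.

No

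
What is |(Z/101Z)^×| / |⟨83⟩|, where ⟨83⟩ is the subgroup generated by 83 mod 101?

1

Since 83 ∈ (Z/101Z)^×, its order divides φ(101) = 101 − 1 = 100 = 2^2 · 5^2.
Divisors of 100: 1, 2, 4, 5, 10, 20, 25, 50, 100.
Evaluate successive powers at the divisors of 100:
83^1 ≡ 83 (mod 101)
83^2 ≡ 21 (mod 101)
83^4 ≡ 37 (mod 101)
83^5 ≡ 41 (mod 101)
83^10 ≡ 65 (mod 101)
83^20 ≡ 84 (mod 101)
83^25 ≡ 10 (mod 101)
83^50 ≡ 100 (mod 101)
83^100 ≡ 1 (mod 101) ✓
So ord_101(83) = 100, hence |⟨83⟩| = 100.
Index = |(Z/101Z)^×| / |⟨83⟩| = 100 / 100 = 1.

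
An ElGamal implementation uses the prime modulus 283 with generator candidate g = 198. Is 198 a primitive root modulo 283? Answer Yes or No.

φ(283) = 283 − 1 = 282 = 2 · 3 · 47.
It suffices to check that the order of 198 is not a proper divisor of 282: compute 198^(282/q) for q ∈ {2, 3, 47}.
198^141 ≡ 282 (mod 283)  [q = 2: ≢ 1 ✓]
198^94 ≡ 238 (mod 283)  [q = 3: ≢ 1 ✓]
198^6 ≡ 225 (mod 283)  [q = 47: ≢ 1 ✓]
None equal 1, so ord_283(198) = 282: 198 is a primitive root.

Yes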